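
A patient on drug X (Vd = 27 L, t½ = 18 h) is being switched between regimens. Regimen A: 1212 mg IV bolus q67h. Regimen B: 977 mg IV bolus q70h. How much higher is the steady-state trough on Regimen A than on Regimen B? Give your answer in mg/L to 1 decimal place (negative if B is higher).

1.1 mg/L

Regimen A: f = (1/2)^(67/18) ≈ 0.0758; Cmin,ss = (1212/27)·f/(1−f) ≈ 3.682 mg/L.
Regimen B: f = (1/2)^(70/18) ≈ 0.0675; Cmin,ss = (977/27)·f/(1−f) ≈ 2.619 mg/L.
Difference ≈ 3.682 − 2.619 ≈ 1.063 mg/L.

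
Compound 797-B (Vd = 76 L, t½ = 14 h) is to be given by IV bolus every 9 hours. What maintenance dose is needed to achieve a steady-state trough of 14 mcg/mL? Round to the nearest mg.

τ/t½ = 9/14 ≈ 0.64286, so f = (1/2)^(9/14) ≈ 0.640443.
Cmin,ss = (D/Vd)·f/(1−f), so D = Cmin,ss·Vd·(1−f)/f.
D = 14 × 76 × (1−f)/f ≈ 14 × 76 × 0.56142 ≈ 597.35 mg.

597 mg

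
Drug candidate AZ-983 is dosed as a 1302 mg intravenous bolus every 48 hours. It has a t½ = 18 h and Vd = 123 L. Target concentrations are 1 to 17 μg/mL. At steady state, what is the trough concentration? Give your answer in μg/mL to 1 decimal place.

k = ln2/t½ = ln2/18 ≈ 0.038508 h⁻¹; fraction remaining f = e^(−kτ) = e^(−0.038508×48) ≈ 0.1575.
Single-dose peak C₀ = D/Vd = 1302/123 ≈ 10.585 μg/mL.
Steady-state trough Cmin,ss = C₀·f/(1−f) ≈ 10.585 × 0.1575/0.8425 ≈ 1.979 μg/mL.
Trough 2.0 μg/mL vs MEC 1 μg/mL: adequate.

2.0 μg/mL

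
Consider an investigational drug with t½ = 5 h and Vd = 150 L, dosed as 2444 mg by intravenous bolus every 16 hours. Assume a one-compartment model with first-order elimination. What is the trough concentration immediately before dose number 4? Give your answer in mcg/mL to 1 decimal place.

f = (1/2)^(τ/t½) = (1/2)^(16/5) ≈ 0.1088.
C₀ = D/Vd = 2444/150 ≈ 16.293 mcg/mL.
Before the 4th dose, 3 doses have been given. Superposition: Cmin = C₀·(f + f² + … + f^3).
≈ 16.293 × (0.1088 + 0.0118 + 0.0013) ≈ 16.293 × 0.1219 ≈ 1.986 mcg/mL.

2.0 mcg/mL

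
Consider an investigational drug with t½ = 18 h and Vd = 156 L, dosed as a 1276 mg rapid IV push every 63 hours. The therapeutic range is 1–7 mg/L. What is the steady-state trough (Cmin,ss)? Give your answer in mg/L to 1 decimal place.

Over one 63-h interval, 63/18 ≈ 3.5 half-lives elapse, leaving f ≈ 0.0884 of each dose.
Single-dose peak C₀ = D/Vd = 1276/156 ≈ 8.179 mg/L.
Steady-state trough Cmin,ss = C₀·f/(1−f) ≈ 8.179 × 0.0884/0.9116 ≈ 0.793 mg/L.
Trough 0.8 mg/L vs MEC 1 mg/L: subtherapeutic.

0.8 mg/L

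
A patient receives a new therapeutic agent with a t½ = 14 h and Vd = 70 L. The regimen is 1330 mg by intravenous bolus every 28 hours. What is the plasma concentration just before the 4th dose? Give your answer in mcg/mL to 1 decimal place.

f = (1/2)^(τ/t½) = (1/2)^(28/14) ≈ 0.2500.
C₀ = D/Vd = 1330/70 ≈ 19.000 mcg/mL.
Before the 4th dose, 3 doses have been given. Superposition: Cmin = C₀·(f + f² + … + f^3).
≈ 19.000 × (0.2500 + 0.0625 + 0.0156) ≈ 19.000 × 0.3281 ≈ 6.234 mcg/mL.

6.2 mcg/mL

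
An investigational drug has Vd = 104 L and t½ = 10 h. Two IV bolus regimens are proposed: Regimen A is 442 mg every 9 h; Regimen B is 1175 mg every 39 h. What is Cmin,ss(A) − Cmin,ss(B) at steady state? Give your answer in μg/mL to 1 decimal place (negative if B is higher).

Regimen A: f = (1/2)^(9/10) ≈ 0.5359; Cmin,ss = (442/104)·f/(1−f) ≈ 4.908 μg/mL.
Regimen B: f = (1/2)^(39/10) ≈ 0.0670; Cmin,ss = (1175/104)·f/(1−f) ≈ 0.811 μg/mL.
Difference ≈ 4.908 − 0.811 ≈ 4.097 μg/mL.

4.1 μg/mL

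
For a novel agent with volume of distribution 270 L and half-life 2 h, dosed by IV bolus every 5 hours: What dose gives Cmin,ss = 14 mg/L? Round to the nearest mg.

17603 mg

τ/t½ = 5/2 ≈ 2.5, so f = (1/2)^(5/2) ≈ 0.176777.
Cmin,ss = (D/Vd)·f/(1−f), so D = Cmin,ss·Vd·(1−f)/f.
D = 14 × 270 × (1−f)/f ≈ 14 × 270 × 4.65684 ≈ 17602.86 mg.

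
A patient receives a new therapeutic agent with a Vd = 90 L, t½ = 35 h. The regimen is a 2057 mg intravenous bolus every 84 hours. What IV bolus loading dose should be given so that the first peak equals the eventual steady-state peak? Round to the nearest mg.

f = (1/2)^(84/35) ≈ 0.189465; accumulation ratio R = 1/(1−f) ≈ 1.23375.
Loading dose to hit Cmax,ss on first dose: D_load = D_maint·R ≈ 2057 × 1.23375 ≈ 2537.82 mg.

2538 mg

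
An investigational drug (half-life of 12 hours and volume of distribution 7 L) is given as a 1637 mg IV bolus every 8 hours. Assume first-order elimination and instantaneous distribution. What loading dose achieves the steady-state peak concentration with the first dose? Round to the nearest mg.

f = (1/2)^(8/12) ≈ 0.629961; accumulation ratio R = 1/(1−f) ≈ 2.70242.
Loading dose to hit Cmax,ss on first dose: D_load = D_maint·R ≈ 1637 × 2.70242 ≈ 4423.86 mg.

4424 mg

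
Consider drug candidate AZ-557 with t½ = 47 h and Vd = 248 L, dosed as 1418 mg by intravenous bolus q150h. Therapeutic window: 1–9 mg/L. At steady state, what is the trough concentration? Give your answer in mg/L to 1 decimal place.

0.7 mg/L

τ/t½ = 150/47 ≈ 3.1915, so fraction remaining f = (1/2)^(150/47) ≈ 0.1095.
At steady state, accumulation factor R = 1/(1 − e^(−kτ)) ≈ 1.1230.
Each bolus raises the concentration by D/Vd = 1418/248 ≈ 5.718 mg/L.
Steady-state peak Cmax,ss = C₀·R ≈ 5.718 × 1.1230 ≈ 6.421 mg/L.
Steady-state trough Cmin,ss = Cmax,ss·f ≈ 6.421 × 0.1095 ≈ 0.703 mg/L.
Trough 0.7 mg/L vs MEC 1 mg/L: subtherapeutic.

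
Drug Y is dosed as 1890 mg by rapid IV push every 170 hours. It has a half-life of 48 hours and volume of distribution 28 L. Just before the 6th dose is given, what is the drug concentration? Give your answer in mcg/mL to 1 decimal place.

6.3 mcg/mL

f = (1/2)^(τ/t½) = (1/2)^(170/48) ≈ 0.0859.
C₀ = D/Vd = 1890/28 ≈ 67.500 mcg/mL.
Before the 6th dose, 5 doses have been given. Superposition: Cmin = C₀·(f + f² + … + f^5).
≈ 67.500 × (0.0859 + 0.0074 + 0.0006 + 0.0001 + 0.0000) ≈ 67.500 × 0.0940 ≈ 6.345 mcg/mL.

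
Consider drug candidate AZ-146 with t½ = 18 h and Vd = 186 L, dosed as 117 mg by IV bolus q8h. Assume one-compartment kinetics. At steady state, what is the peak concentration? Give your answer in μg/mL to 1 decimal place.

Over one 8-h interval, 8/18 ≈ 0.44444 half-lives elapse, leaving f ≈ 0.7349 of each dose.
Accumulation ratio R = 1/(1 − f) ≈ 1/0.2651 ≈ 3.7722.
Single-dose peak C₀ = D/Vd = 117/186 ≈ 0.629 μg/mL.
Cmax,ss = C₀/(1 − f) ≈ 0.629/0.2651 ≈ 2.373 μg/mL.

2.4 μg/mL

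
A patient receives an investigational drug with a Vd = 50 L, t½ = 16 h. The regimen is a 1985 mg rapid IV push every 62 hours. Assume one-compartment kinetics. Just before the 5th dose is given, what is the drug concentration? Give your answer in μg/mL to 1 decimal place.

2.9 μg/mL

f = (1/2)^(τ/t½) = (1/2)^(62/16) ≈ 0.0682.
C₀ = D/Vd = 1985/50 ≈ 39.700 μg/mL.
Before the 5th dose, 4 doses have been given. Superposition: Cmin = C₀·(f + f² + … + f^4).
≈ 39.700 × (0.0682 + 0.0047 + 0.0003 + 0.0000) ≈ 39.700 × 0.0732 ≈ 2.906 μg/mL.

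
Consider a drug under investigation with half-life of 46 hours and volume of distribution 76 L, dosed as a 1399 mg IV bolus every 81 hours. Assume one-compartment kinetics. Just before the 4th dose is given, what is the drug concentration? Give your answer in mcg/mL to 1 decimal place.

f = (1/2)^(τ/t½) = (1/2)^(81/46) ≈ 0.2951.
C₀ = D/Vd = 1399/76 ≈ 18.408 mcg/mL.
Before the 4th dose, 3 doses have been given. Superposition: Cmin = C₀·(f + f² + … + f^3).
≈ 18.408 × (0.2951 + 0.0871 + 0.0257) ≈ 18.408 × 0.4079 ≈ 7.509 mcg/mL.

7.5 mcg/mL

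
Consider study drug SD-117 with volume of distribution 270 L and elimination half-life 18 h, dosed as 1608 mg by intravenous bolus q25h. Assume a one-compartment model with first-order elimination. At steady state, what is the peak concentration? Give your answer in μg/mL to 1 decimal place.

9.6 μg/mL

Over one 25-h interval, 25/18 ≈ 1.3889 half-lives elapse, leaving f ≈ 0.3819 of each dose.
Accumulation ratio R = 1/(1 − f) ≈ 1/0.6181 ≈ 1.6179.
Single-dose peak C₀ = D/Vd = 1608/270 ≈ 5.956 μg/mL.
Steady-state peak Cmax,ss = C₀·R ≈ 5.956 × 1.6179 ≈ 9.636 μg/mL.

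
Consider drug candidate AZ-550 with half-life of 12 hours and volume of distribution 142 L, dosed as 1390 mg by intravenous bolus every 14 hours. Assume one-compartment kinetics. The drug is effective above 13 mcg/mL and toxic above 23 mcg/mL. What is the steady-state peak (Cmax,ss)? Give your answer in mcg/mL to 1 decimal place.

Over one 14-h interval, 14/12 ≈ 1.1667 half-lives elapse, leaving f ≈ 0.4454 of each dose.
At steady state, accumulation factor R = 1/(1 − e^(−kτ)) ≈ 1.8031.
Single-dose peak C₀ = D/Vd = 1390/142 ≈ 9.789 mcg/mL.
Cmax,ss = C₀/(1 − f) ≈ 9.789/0.5546 ≈ 17.651 mcg/mL.
Peak 17.7 mcg/mL vs MTC 23 mcg/mL: below toxic threshold.

17.7 mcg/mL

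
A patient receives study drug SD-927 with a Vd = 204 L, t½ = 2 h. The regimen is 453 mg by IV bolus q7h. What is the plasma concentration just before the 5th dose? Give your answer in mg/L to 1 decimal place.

f = (1/2)^(τ/t½) = (1/2)^(7/2) ≈ 0.0884.
C₀ = D/Vd = 453/204 ≈ 2.221 mg/L.
Before the 5th dose, 4 doses have been given. Superposition: Cmin = C₀·(f + f² + … + f^4).
≈ 2.221 × (0.0884 + 0.0078 + 0.0007 + 0.0001) ≈ 2.221 × 0.0970 ≈ 0.215 mg/L.

0.2 mg/L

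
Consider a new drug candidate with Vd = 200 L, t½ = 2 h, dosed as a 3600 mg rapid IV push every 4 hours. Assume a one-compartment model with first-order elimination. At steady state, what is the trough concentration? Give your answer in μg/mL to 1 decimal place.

6.0 μg/mL

τ = 4 h = 2 half-lives, so f = (1/2)^2 = 0.25.
Accumulation ratio R = 1/(1 − f) = 1/0.75 = 4/3.
Single-dose peak C₀ = D/Vd = 3600/200 = 18 μg/mL.
Steady-state peak Cmax,ss = C₀·R = 18 × 4/3 ≈ 24.000 μg/mL.
Steady-state trough Cmin,ss = Cmax,ss·f ≈ 24.000 × 0.25 ≈ 6.000 μg/mL.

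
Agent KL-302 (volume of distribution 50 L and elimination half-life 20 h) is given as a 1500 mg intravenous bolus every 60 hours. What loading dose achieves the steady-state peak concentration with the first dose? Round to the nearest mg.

f = (1/2)^(60/20) ≈ 0.125000; accumulation ratio R = 1/(1−f) ≈ 1.14286.
Loading dose to hit Cmax,ss on first dose: D_load = D_maint·R ≈ 1500 × 1.14286 ≈ 1714.29 mg.

1714 mg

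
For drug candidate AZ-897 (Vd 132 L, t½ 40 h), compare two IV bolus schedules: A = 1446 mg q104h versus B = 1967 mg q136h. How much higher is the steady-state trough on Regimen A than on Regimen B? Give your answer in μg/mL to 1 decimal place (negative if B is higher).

Regimen A: f = (1/2)^(104/40) ≈ 0.1649; Cmin,ss = (1446/132)·f/(1−f) ≈ 2.163 μg/mL.
Regimen B: f = (1/2)^(136/40) ≈ 0.0947; Cmin,ss = (1967/132)·f/(1−f) ≈ 1.559 μg/mL.
Difference ≈ 2.163 − 1.559 ≈ 0.604 μg/mL.

0.6 μg/mL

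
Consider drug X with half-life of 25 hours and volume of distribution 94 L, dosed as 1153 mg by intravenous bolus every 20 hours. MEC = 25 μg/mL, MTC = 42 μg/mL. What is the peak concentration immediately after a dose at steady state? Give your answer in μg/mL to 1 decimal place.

k = ln2/t½ = ln2/25 ≈ 0.027726 h⁻¹; fraction remaining f = e^(−kτ) = e^(−0.027726×20) ≈ 0.5743.
At steady state, accumulation factor R = 1/(1 − e^(−kτ)) ≈ 2.3491.
Single-dose peak C₀ = D/Vd = 1153/94 ≈ 12.266 μg/mL.
Steady-state peak Cmax,ss = C₀·R ≈ 12.266 × 2.3491 ≈ 28.814 μg/mL.
Peak 28.8 μg/mL vs MTC 42 μg/mL: below toxic threshold.

28.8 μg/mL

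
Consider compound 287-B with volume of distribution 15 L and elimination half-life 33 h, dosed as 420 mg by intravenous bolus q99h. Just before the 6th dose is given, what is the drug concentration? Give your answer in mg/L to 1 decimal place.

4.0 mg/L

f = (1/2)^(τ/t½) = (1/2)^(99/33) ≈ 0.1250.
C₀ = D/Vd = 420/15 ≈ 28.000 mg/L.
Before the 6th dose, 5 doses have been given. Superposition: Cmin = C₀·(f + f² + … + f^5).
≈ 28.000 × (0.1250 + 0.0156 + 0.0020 + 0.0002 + 0.0000) ≈ 28.000 × 0.1428 ≈ 3.998 mg/L.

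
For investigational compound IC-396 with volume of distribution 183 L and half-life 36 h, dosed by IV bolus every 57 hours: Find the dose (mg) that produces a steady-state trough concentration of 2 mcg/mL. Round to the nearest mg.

731 mg

τ/t½ = 57/36 ≈ 1.5833, so f = (1/2)^(57/36) ≈ 0.333710.
Cmin,ss = (D/Vd)·f/(1−f), so D = Cmin,ss·Vd·(1−f)/f.
D = 2 × 183 × (1−f)/f ≈ 2 × 183 × 1.99661 ≈ 730.76 mg.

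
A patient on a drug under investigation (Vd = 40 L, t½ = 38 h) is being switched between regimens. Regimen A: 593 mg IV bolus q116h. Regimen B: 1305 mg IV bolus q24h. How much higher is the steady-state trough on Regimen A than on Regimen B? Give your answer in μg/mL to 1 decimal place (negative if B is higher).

Regimen A: f = (1/2)^(116/38) ≈ 0.1205; Cmin,ss = (593/40)·f/(1−f) ≈ 2.031 μg/mL.
Regimen B: f = (1/2)^(24/38) ≈ 0.6455; Cmin,ss = (1305/40)·f/(1−f) ≈ 59.406 μg/mL.
Difference ≈ 2.031 − 59.406 ≈ -57.375 μg/mL.

-57.4 μg/mL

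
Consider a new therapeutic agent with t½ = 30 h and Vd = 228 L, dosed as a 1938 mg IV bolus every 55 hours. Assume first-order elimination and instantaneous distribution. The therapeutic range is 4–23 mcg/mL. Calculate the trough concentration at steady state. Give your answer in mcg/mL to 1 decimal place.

τ/t½ = 55/30 ≈ 1.8333, so fraction remaining f = (1/2)^(55/30) ≈ 0.2806.
At steady state, accumulation factor R = 1/(1 − e^(−kτ)) ≈ 1.3900.
Single-dose peak C₀ = D/Vd = 1938/228 ≈ 8.500 mcg/mL.
Cmax,ss = C₀/(1 − f) ≈ 8.500/0.7194 ≈ 11.815 mcg/mL.
Steady-state trough Cmin,ss = Cmax,ss·f ≈ 11.815 × 0.2806 ≈ 3.315 mcg/mL.
Trough 3.3 mcg/mL vs MEC 4 mcg/mL: subtherapeutic.

3.3 mcg/mL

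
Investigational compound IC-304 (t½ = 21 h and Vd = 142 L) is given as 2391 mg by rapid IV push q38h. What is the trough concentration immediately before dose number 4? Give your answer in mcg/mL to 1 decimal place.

6.6 mcg/mL

f = (1/2)^(τ/t½) = (1/2)^(38/21) ≈ 0.2853.
C₀ = D/Vd = 2391/142 ≈ 16.838 mcg/mL.
Before the 4th dose, 3 doses have been given. Superposition: Cmin = C₀·(f + f² + … + f^3).
≈ 16.838 × (0.2853 + 0.0814 + 0.0232) ≈ 16.838 × 0.3899 ≈ 6.565 mcg/mL.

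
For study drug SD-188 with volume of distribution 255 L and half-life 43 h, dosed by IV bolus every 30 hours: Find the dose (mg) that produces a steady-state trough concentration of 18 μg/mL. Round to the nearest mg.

τ/t½ = 30/43 ≈ 0.69767, so f = (1/2)^(30/43) ≈ 0.616565.
Cmin,ss = (D/Vd)·f/(1−f), so D = Cmin,ss·Vd·(1−f)/f.
D = 18 × 255 × (1−f)/f ≈ 18 × 255 × 0.62189 ≈ 2854.48 mg.

2854 mg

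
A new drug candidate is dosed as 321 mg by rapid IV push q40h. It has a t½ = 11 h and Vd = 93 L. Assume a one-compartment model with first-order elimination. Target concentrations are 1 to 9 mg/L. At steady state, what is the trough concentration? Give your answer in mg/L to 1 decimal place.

0.3 mg/L

k = ln2/t½ = ln2/11 ≈ 0.063013 h⁻¹; fraction remaining f = e^(−kτ) = e^(−0.063013×40) ≈ 0.0804.
Accumulation ratio R = 1/(1 − f) ≈ 1/0.9196 ≈ 1.0874.
Single-dose peak C₀ = D/Vd = 321/93 ≈ 3.452 mg/L.
Steady-state peak Cmax,ss = C₀·R ≈ 3.452 × 1.0874 ≈ 3.754 mg/L.
Steady-state trough Cmin,ss = Cmax,ss·f ≈ 3.754 × 0.0804 ≈ 0.302 mg/L.
Trough 0.3 mg/L vs MEC 1 mg/L: subtherapeutic.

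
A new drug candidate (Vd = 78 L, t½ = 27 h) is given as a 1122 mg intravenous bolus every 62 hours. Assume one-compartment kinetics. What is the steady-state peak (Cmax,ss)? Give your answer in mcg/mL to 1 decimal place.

18.1 mcg/mL

k = ln2/t½ = ln2/27 ≈ 0.025672 h⁻¹; fraction remaining f = e^(−kτ) = e^(−0.025672×62) ≈ 0.2036.
At steady state, accumulation factor R = 1/(1 − e^(−kτ)) ≈ 1.2557.
Single-dose peak C₀ = D/Vd = 1122/78 ≈ 14.385 mcg/mL.
Steady-state peak Cmax,ss = C₀·R ≈ 14.385 × 1.2557 ≈ 18.063 mcg/mL.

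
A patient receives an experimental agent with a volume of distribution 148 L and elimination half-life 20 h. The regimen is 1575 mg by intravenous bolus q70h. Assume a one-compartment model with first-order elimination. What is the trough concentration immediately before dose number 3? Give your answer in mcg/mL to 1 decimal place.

f = (1/2)^(τ/t½) = (1/2)^(70/20) ≈ 0.0884.
C₀ = D/Vd = 1575/148 ≈ 10.642 mcg/mL.
Before the 3rd dose, 2 doses have been given. Superposition: Cmin = C₀·(f + f²).
≈ 10.642 × (0.0884 + 0.0078) ≈ 10.642 × 0.0962 ≈ 1.024 mcg/mL.

1.0 mcg/mL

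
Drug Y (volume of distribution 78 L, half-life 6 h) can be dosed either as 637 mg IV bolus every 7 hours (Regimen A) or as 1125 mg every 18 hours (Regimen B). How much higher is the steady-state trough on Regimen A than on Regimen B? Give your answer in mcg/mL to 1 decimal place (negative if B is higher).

4.5 mcg/mL

Regimen A: f = (1/2)^(7/6) ≈ 0.4454; Cmin,ss = (637/78)·f/(1−f) ≈ 6.559 mcg/mL.
Regimen B: f = (1/2)^(18/6) ≈ 0.1250; Cmin,ss = (1125/78)·f/(1−f) ≈ 2.060 mcg/mL.
Difference ≈ 6.559 − 2.060 ≈ 4.499 mcg/mL.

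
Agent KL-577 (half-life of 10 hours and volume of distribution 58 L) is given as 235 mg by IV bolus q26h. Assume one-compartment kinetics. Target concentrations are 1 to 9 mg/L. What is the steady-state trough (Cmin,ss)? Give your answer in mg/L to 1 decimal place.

0.8 mg/L

Over one 26-h interval, 26/10 ≈ 2.6 half-lives elapse, leaving f ≈ 0.1649 of each dose.
At steady state, accumulation factor R = 1/(1 − e^(−kτ)) ≈ 1.1975.
Each bolus raises the concentration by D/Vd = 235/58 ≈ 4.052 mg/L.
Cmax,ss = C₀/(1 − f) ≈ 4.052/0.8351 ≈ 4.852 mg/L.
One interval later, Cmin,ss = Cmax,ss·e^(−kτ) ≈ 4.852 × 0.1649 ≈ 0.800 mg/L.
Trough 0.8 mg/L vs MEC 1 mg/L: subtherapeutic.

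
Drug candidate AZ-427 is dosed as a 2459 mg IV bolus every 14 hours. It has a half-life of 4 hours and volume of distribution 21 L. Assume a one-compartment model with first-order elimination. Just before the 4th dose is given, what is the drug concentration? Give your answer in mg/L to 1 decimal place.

11.3 mg/L

f = (1/2)^(τ/t½) = (1/2)^(14/4) ≈ 0.0884.
C₀ = D/Vd = 2459/21 ≈ 117.095 mg/L.
Before the 4th dose, 3 doses have been given. Superposition: Cmin = C₀·(f + f² + … + f^3).
≈ 117.095 × (0.0884 + 0.0078 + 0.0007) ≈ 117.095 × 0.0969 ≈ 11.347 mg/L.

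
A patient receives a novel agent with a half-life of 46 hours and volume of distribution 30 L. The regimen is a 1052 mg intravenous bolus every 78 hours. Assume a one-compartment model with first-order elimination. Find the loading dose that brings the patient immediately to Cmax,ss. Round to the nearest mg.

f = (1/2)^(78/46) ≈ 0.308715; accumulation ratio R = 1/(1−f) ≈ 1.44658.
Loading dose to hit Cmax,ss on first dose: D_load = D_maint·R ≈ 1052 × 1.44658 ≈ 1521.80 mg.

1522 mg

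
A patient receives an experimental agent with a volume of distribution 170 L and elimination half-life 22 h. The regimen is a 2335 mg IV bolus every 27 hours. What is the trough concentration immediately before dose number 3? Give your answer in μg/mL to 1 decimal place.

8.4 μg/mL

f = (1/2)^(τ/t½) = (1/2)^(27/22) ≈ 0.4271.
C₀ = D/Vd = 2335/170 ≈ 13.735 μg/mL.
Before the 3rd dose, 2 doses have been given. Superposition: Cmin = C₀·(f + f²).
≈ 13.735 × (0.4271 + 0.1824) ≈ 13.735 × 0.6095 ≈ 8.371 μg/mL.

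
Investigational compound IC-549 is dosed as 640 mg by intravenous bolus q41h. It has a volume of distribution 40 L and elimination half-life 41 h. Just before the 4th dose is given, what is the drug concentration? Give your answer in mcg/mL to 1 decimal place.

f = (1/2)^(τ/t½) = (1/2)^(41/41) ≈ 0.5000.
C₀ = D/Vd = 640/40 ≈ 16.000 mcg/mL.
Before the 4th dose, 3 doses have been given. Superposition: Cmin = C₀·(f + f² + … + f^3).
≈ 16.000 × (0.5000 + 0.2500 + 0.1250) ≈ 16.000 × 0.8750 ≈ 14.000 mcg/mL.

14.0 mcg/mL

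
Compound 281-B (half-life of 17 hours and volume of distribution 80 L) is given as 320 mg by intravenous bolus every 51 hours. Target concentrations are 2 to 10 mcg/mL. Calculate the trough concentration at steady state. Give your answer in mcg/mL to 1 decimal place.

τ = 51 h = 3 half-lives, so f = (1/2)^3 = 0.125.
At steady state, R = 1/(1 − 0.125) = 8/7.
Single-dose peak C₀ = D/Vd = 320/80 = 4 mcg/mL.
Steady-state peak Cmax,ss = C₀·R = 4 × 8/7 ≈ 4.571 mcg/mL.
Steady-state trough Cmin,ss = Cmax,ss·f ≈ 4.571 × 0.125 ≈ 0.571 mcg/mL.
Trough 0.6 mcg/mL vs MEC 2 mcg/mL: subtherapeutic.

0.6 mcg/mL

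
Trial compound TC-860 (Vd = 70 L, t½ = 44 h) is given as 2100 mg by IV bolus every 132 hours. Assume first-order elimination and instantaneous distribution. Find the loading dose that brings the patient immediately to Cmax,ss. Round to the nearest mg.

f = (1/2)^(132/44) ≈ 0.125000; accumulation ratio R = 1/(1−f) ≈ 1.14286.
Loading dose to hit Cmax,ss on first dose: D_load = D_maint·R ≈ 2100 × 1.14286 ≈ 2400.01 mg.

2400 mg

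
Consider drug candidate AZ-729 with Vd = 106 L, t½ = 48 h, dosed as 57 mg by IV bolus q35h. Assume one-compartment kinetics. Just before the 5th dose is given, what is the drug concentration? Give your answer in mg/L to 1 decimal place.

0.7 mg/L

f = (1/2)^(τ/t½) = (1/2)^(35/48) ≈ 0.6033.
C₀ = D/Vd = 57/106 ≈ 0.538 mg/L.
Before the 5th dose, 4 doses have been given. Superposition: Cmin = C₀·(f + f² + … + f^4).
≈ 0.538 × (0.6033 + 0.3640 + 0.2196 + 0.1325) ≈ 0.538 × 1.3194 ≈ 0.710 mg/L.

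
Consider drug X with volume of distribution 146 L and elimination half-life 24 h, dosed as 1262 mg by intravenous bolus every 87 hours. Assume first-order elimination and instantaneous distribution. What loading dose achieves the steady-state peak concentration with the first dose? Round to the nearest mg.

f = (1/2)^(87/24) ≈ 0.081052; accumulation ratio R = 1/(1−f) ≈ 1.08820.
Loading dose to hit Cmax,ss on first dose: D_load = D_maint·R ≈ 1262 × 1.08820 ≈ 1373.31 mg.

1373 mg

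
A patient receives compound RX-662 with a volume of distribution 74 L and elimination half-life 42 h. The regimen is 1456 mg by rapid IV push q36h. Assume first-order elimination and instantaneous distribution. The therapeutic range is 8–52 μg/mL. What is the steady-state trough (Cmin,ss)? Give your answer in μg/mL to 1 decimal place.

24.2 μg/mL

k = ln2/t½ = ln2/42 ≈ 0.016504 h⁻¹; fraction remaining f = e^(−kτ) = e^(−0.016504×36) ≈ 0.5520.
Accumulation ratio R = 1/(1 − f) ≈ 1/0.4480 ≈ 2.2321.
Each bolus raises the concentration by D/Vd = 1456/74 ≈ 19.676 μg/mL.
Cmax,ss = C₀/(1 − f) ≈ 19.676/0.4480 ≈ 43.920 μg/mL.
Steady-state trough Cmin,ss = Cmax,ss·f ≈ 43.920 × 0.5520 ≈ 24.244 μg/mL.
Trough 24.2 μg/mL vs MEC 8 μg/mL: adequate.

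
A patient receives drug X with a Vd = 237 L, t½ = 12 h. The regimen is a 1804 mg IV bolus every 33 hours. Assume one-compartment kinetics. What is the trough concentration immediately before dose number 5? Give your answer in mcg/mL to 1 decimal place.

1.3 mcg/mL

f = (1/2)^(τ/t½) = (1/2)^(33/12) ≈ 0.1487.
C₀ = D/Vd = 1804/237 ≈ 7.612 mcg/mL.
Before the 5th dose, 4 doses have been given. Superposition: Cmin = C₀·(f + f² + … + f^4).
≈ 7.612 × (0.1487 + 0.0221 + 0.0033 + 0.0005) ≈ 7.612 × 0.1746 ≈ 1.329 mcg/mL.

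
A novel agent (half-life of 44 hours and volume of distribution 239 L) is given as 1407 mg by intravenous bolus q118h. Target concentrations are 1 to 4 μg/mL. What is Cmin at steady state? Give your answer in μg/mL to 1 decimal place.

τ/t½ = 118/44 ≈ 2.6818, so fraction remaining f = (1/2)^(118/44) ≈ 0.1558.
Accumulation ratio R = 1/(1 − f) ≈ 1/0.8442 ≈ 1.1846.
Each bolus raises the concentration by D/Vd = 1407/239 ≈ 5.887 μg/mL.
Steady-state peak Cmax,ss = C₀·R ≈ 5.887 × 1.1846 ≈ 6.974 μg/mL.
Steady-state trough Cmin,ss = Cmax,ss·f ≈ 6.974 × 0.1558 ≈ 1.087 μg/mL.
Trough 1.1 μg/mL vs MEC 1 μg/mL: adequate.

1.1 μg/mL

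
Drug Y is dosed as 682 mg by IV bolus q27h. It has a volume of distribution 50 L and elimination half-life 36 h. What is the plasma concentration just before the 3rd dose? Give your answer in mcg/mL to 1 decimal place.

f = (1/2)^(τ/t½) = (1/2)^(27/36) ≈ 0.5946.
C₀ = D/Vd = 682/50 ≈ 13.640 mcg/mL.
Before the 3rd dose, 2 doses have been given. Superposition: Cmin = C₀·(f + f²).
≈ 13.640 × (0.5946 + 0.3535) ≈ 13.640 × 0.9481 ≈ 12.932 mcg/mL.

12.9 mcg/mL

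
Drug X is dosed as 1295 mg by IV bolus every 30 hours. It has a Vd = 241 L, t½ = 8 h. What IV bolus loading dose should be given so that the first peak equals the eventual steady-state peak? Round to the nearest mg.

f = (1/2)^(30/8) ≈ 0.074325; accumulation ratio R = 1/(1−f) ≈ 1.08029.
Loading dose to hit Cmax,ss on first dose: D_load = D_maint·R ≈ 1295 × 1.08029 ≈ 1398.98 mg.

1399 mg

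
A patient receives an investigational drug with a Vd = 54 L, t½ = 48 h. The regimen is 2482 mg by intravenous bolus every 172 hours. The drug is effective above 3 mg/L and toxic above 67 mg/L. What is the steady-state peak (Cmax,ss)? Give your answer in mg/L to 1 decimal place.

τ/t½ = 172/48 ≈ 3.5833, so fraction remaining f = (1/2)^(172/48) ≈ 0.0834.
At steady state, accumulation factor R = 1/(1 − e^(−kτ)) ≈ 1.0910.
Each bolus raises the concentration by D/Vd = 2482/54 ≈ 45.963 mg/L.
Steady-state peak Cmax,ss = C₀·R ≈ 45.963 × 1.0910 ≈ 50.146 mg/L.
Peak 50.1 mg/L vs MTC 67 mg/L: below toxic threshold.

50.1 mg/L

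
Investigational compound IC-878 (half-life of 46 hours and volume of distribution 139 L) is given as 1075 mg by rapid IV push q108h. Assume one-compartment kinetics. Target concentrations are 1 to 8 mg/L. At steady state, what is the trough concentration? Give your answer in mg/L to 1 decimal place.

1.9 mg/L

Over one 108-h interval, 108/46 ≈ 2.3478 half-lives elapse, leaving f ≈ 0.1964 of each dose.
At steady state, accumulation factor R = 1/(1 − e^(−kτ)) ≈ 1.2444.
Single-dose peak C₀ = D/Vd = 1075/139 ≈ 7.734 mg/L.
Steady-state peak Cmax,ss = C₀·R ≈ 7.734 × 1.2444 ≈ 9.624 mg/L.
Steady-state trough Cmin,ss = Cmax,ss·f ≈ 9.624 × 0.1964 ≈ 1.890 mg/L.
Trough 1.9 mg/L vs MEC 1 mg/L: adequate.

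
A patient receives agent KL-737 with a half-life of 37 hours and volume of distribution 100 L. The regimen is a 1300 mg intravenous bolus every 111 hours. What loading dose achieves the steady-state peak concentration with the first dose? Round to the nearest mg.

1486 mg

f = (1/2)^(111/37) ≈ 0.125000; accumulation ratio R = 1/(1−f) ≈ 1.14286.
Loading dose to hit Cmax,ss on first dose: D_load = D_maint·R ≈ 1300 × 1.14286 ≈ 1485.72 mg.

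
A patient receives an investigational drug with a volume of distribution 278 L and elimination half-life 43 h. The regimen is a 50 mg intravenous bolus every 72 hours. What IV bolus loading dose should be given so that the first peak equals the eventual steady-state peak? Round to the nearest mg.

f = (1/2)^(72/43) ≈ 0.313292; accumulation ratio R = 1/(1−f) ≈ 1.45622.
Loading dose to hit Cmax,ss on first dose: D_load = D_maint·R ≈ 50 × 1.45622 ≈ 72.81 mg.

73 mg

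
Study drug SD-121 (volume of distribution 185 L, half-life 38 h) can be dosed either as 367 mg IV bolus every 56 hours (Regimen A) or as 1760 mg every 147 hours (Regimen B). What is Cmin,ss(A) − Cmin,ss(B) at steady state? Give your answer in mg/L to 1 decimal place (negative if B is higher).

Regimen A: f = (1/2)^(56/38) ≈ 0.3601; Cmin,ss = (367/185)·f/(1−f) ≈ 1.116 mg/L.
Regimen B: f = (1/2)^(147/38) ≈ 0.0685; Cmin,ss = (1760/185)·f/(1−f) ≈ 0.700 mg/L.
Difference ≈ 1.116 − 0.700 ≈ 0.416 mg/L.

0.4 mg/L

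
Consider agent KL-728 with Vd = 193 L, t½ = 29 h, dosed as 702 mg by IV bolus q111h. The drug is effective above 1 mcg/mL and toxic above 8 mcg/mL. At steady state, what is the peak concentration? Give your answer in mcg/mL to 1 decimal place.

τ/t½ = 111/29 ≈ 3.8276, so fraction remaining f = (1/2)^(111/29) ≈ 0.0704.
Accumulation ratio R = 1/(1 − f) ≈ 1/0.9296 ≈ 1.0757.
Each bolus raises the concentration by D/Vd = 702/193 ≈ 3.637 mcg/mL.
Steady-state peak Cmax,ss = C₀·R ≈ 3.637 × 1.0757 ≈ 3.912 mcg/mL.
Peak 3.9 mcg/mL vs MTC 8 mcg/mL: below toxic threshold.

3.9 mcg/mL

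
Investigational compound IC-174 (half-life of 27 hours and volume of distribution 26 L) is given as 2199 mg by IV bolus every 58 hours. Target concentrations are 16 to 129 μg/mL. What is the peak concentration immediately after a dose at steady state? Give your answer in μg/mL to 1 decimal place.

109.2 μg/mL

Over one 58-h interval, 58/27 ≈ 2.1481 half-lives elapse, leaving f ≈ 0.2256 of each dose.
Accumulation ratio R = 1/(1 − f) ≈ 1/0.7744 ≈ 1.2913.
Single-dose peak C₀ = D/Vd = 2199/26 ≈ 84.577 μg/mL.
Steady-state peak Cmax,ss = C₀·R ≈ 84.577 × 1.2913 ≈ 109.214 μg/mL.
Peak 109.2 μg/mL vs MTC 129 μg/mL: below toxic threshold.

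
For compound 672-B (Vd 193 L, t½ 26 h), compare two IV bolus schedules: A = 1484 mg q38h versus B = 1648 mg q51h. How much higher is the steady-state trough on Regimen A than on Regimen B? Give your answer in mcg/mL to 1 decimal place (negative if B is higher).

Regimen A: f = (1/2)^(38/26) ≈ 0.3631; Cmin,ss = (1484/193)·f/(1−f) ≈ 4.384 mcg/mL.
Regimen B: f = (1/2)^(51/26) ≈ 0.2568; Cmin,ss = (1648/193)·f/(1−f) ≈ 2.950 mcg/mL.
Difference ≈ 4.384 − 2.950 ≈ 1.434 mcg/mL.

1.4 mcg/mL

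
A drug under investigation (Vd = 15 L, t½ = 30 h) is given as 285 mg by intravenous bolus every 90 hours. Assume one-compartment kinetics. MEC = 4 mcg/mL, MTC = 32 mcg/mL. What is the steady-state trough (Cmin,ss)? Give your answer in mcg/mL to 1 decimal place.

The dosing interval is 3 half-lives, so f = 2^(−3) = 0.125.
At steady state, R = 1/(1 − 0.125) = 8/7.
Single-dose peak C₀ = D/Vd = 285/15 = 19 mcg/mL.
Steady-state peak Cmax,ss = C₀·R = 19 × 8/7 ≈ 21.714 mcg/mL.
Steady-state trough Cmin,ss = Cmax,ss·f ≈ 21.714 × 0.125 ≈ 2.714 mcg/mL.
Trough 2.7 mcg/mL vs MEC 4 mcg/mL: subtherapeutic.

2.7 mcg/mL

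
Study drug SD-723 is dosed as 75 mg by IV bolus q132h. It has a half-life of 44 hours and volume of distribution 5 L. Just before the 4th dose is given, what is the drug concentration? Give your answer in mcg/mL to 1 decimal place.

2.1 mcg/mL

f = (1/2)^(τ/t½) = (1/2)^(132/44) ≈ 0.1250.
C₀ = D/Vd = 75/5 ≈ 15.000 mcg/mL.
Before the 4th dose, 3 doses have been given. Superposition: Cmin = C₀·(f + f² + … + f^3).
≈ 15.000 × (0.1250 + 0.0156 + 0.0020) ≈ 15.000 × 0.1426 ≈ 2.139 mcg/mL.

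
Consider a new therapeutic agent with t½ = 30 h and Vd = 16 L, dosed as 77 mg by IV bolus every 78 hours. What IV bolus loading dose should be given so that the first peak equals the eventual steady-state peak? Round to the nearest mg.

f = (1/2)^(78/30) ≈ 0.164938; accumulation ratio R = 1/(1−f) ≈ 1.19752.
Loading dose to hit Cmax,ss on first dose: D_load = D_maint·R ≈ 77 × 1.19752 ≈ 92.21 mg.

92 mg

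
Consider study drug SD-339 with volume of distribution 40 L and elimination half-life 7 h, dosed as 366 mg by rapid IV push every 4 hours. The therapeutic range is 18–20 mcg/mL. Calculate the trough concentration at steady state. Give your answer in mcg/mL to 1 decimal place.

k = ln2/t½ = ln2/7 ≈ 0.099021 h⁻¹; fraction remaining f = e^(−kτ) = e^(−0.099021×4) ≈ 0.6730.
At steady state, accumulation factor R = 1/(1 − e^(−kτ)) ≈ 3.0581.
Each bolus raises the concentration by D/Vd = 366/40 ≈ 9.150 mcg/mL.
Cmax,ss = C₀/(1 − f) ≈ 9.150/0.3270 ≈ 27.982 mcg/mL.
One interval later, Cmin,ss = Cmax,ss·e^(−kτ) ≈ 27.982 × 0.6730 ≈ 18.832 mcg/mL.
Trough 18.8 mcg/mL vs MEC 18 mcg/mL: adequate.

18.8 mcg/mL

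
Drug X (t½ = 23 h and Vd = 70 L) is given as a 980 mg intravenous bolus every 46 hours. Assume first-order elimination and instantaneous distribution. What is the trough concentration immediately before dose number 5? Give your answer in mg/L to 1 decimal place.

4.6 mg/L

f = (1/2)^(τ/t½) = (1/2)^(46/23) ≈ 0.2500.
C₀ = D/Vd = 980/70 ≈ 14.000 mg/L.
Before the 5th dose, 4 doses have been given. Superposition: Cmin = C₀·(f + f² + … + f^4).
≈ 14.000 × (0.2500 + 0.0625 + 0.0156 + 0.0039) ≈ 14.000 × 0.3320 ≈ 4.648 mg/L.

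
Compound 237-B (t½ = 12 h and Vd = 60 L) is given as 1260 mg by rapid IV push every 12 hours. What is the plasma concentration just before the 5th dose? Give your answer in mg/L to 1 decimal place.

19.7 mg/L

f = (1/2)^(τ/t½) = (1/2)^(12/12) ≈ 0.5000.
C₀ = D/Vd = 1260/60 ≈ 21.000 mg/L.
Before the 5th dose, 4 doses have been given. Superposition: Cmin = C₀·(f + f² + … + f^4).
≈ 21.000 × (0.5000 + 0.2500 + 0.1250 + 0.0625) ≈ 21.000 × 0.9375 ≈ 19.688 mg/L.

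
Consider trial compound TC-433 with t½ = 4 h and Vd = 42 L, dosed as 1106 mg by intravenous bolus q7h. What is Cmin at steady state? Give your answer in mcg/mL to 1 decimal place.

11.1 mcg/mL

Over one 7-h interval, 7/4 ≈ 1.75 half-lives elapse, leaving f ≈ 0.2973 of each dose.
Each bolus raises the concentration by D/Vd = 1106/42 ≈ 26.333 mcg/mL.
Steady-state trough Cmin,ss = C₀·f/(1−f) ≈ 26.333 × 0.2973/0.7027 ≈ 11.141 mcg/mL.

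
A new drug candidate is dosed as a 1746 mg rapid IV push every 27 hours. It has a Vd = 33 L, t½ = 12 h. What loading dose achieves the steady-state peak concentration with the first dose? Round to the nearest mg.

f = (1/2)^(27/12) ≈ 0.210224; accumulation ratio R = 1/(1−f) ≈ 1.26618.
Loading dose to hit Cmax,ss on first dose: D_load = D_maint·R ≈ 1746 × 1.26618 ≈ 2210.75 mg.

2211 mg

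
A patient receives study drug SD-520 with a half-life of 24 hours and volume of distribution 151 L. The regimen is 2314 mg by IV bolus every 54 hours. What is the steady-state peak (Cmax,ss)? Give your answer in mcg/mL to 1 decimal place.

19.4 mcg/mL

Over one 54-h interval, 54/24 ≈ 2.25 half-lives elapse, leaving f ≈ 0.2102 of each dose.
Accumulation ratio R = 1/(1 − f) ≈ 1/0.7898 ≈ 1.2661.
Each bolus raises the concentration by D/Vd = 2314/151 ≈ 15.325 mcg/mL.
Steady-state peak Cmax,ss = C₀·R ≈ 15.325 × 1.2661 ≈ 19.403 mcg/mL.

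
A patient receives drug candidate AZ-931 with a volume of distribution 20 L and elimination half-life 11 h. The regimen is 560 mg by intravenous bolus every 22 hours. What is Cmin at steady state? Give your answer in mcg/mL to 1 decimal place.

9.3 mcg/mL

The dosing interval is 2 half-lives, so f = 2^(−2) = 0.25.
At steady state, R = 1/(1 − 0.25) = 4/3.
Single-dose peak C₀ = D/Vd = 560/20 = 28 mcg/mL.
Steady-state peak Cmax,ss = C₀·R = 28 × 4/3 ≈ 37.333 mcg/mL.
Steady-state trough Cmin,ss = Cmax,ss·f ≈ 37.333 × 0.25 ≈ 9.333 mcg/mL.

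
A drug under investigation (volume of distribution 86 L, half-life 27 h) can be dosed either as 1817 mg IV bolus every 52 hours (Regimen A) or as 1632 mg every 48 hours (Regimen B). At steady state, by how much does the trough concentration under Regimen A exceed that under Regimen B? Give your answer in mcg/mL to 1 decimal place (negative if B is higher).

Regimen A: f = (1/2)^(52/27) ≈ 0.2632; Cmin,ss = (1817/86)·f/(1−f) ≈ 7.547 mcg/mL.
Regimen B: f = (1/2)^(48/27) ≈ 0.2916; Cmin,ss = (1632/86)·f/(1−f) ≈ 7.811 mcg/mL.
Difference ≈ 7.547 − 7.811 ≈ -0.264 mcg/mL.

-0.3 mcg/mL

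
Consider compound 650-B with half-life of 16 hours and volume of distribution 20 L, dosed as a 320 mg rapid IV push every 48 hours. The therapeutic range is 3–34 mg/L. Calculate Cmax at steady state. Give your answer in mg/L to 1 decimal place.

τ = 48 h = 3 half-lives, so f = (1/2)^3 = 0.125.
At steady state, R = 1/(1 − 0.125) = 8/7.
Single-dose peak C₀ = D/Vd = 320/20 = 16 mg/L.
Steady-state peak Cmax,ss = C₀·R = 16 × 8/7 ≈ 18.286 mg/L.
Peak 18.3 mg/L vs MTC 34 mg/L: below toxic threshold.

18.3 mg/L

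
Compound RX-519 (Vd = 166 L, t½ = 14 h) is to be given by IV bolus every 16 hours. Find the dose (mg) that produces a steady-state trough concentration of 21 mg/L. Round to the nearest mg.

4212 mg

τ/t½ = 16/14 ≈ 1.1429, so f = (1/2)^(16/14) ≈ 0.452862.
Cmin,ss = (D/Vd)·f/(1−f), so D = Cmin,ss·Vd·(1−f)/f.
D = 21 × 166 × (1−f)/f ≈ 21 × 166 × 1.20818 ≈ 4211.72 mg.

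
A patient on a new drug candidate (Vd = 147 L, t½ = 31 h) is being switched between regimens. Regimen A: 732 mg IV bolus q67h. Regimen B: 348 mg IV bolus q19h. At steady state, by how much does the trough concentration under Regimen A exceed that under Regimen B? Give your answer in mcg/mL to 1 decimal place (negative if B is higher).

Regimen A: f = (1/2)^(67/31) ≈ 0.2236; Cmin,ss = (732/147)·f/(1−f) ≈ 1.434 mcg/mL.
Regimen B: f = (1/2)^(19/31) ≈ 0.6539; Cmin,ss = (348/147)·f/(1−f) ≈ 4.473 mcg/mL.
Difference ≈ 1.434 − 4.473 ≈ -3.039 mcg/mL.

-3.0 mcg/mL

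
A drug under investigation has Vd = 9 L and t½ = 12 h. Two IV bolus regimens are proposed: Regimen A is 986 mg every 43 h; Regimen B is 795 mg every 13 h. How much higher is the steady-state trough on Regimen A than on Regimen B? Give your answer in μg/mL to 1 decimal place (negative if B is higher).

Regimen A: f = (1/2)^(43/12) ≈ 0.0834; Cmin,ss = (986/9)·f/(1−f) ≈ 9.968 μg/mL.
Regimen B: f = (1/2)^(13/12) ≈ 0.4719; Cmin,ss = (795/9)·f/(1−f) ≈ 78.933 μg/mL.
Difference ≈ 9.968 − 78.933 ≈ -68.965 μg/mL.

-69.0 μg/mL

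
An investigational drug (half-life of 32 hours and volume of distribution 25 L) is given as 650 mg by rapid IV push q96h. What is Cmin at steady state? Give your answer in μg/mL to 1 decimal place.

τ = 96 h = 3 half-lives, so f = (1/2)^3 = 0.125.
At steady state, R = 1/(1 − 0.125) = 8/7.
Single-dose peak C₀ = D/Vd = 650/25 = 26 μg/mL.
Steady-state peak Cmax,ss = C₀·R = 26 × 8/7 ≈ 29.714 μg/mL.
Steady-state trough Cmin,ss = Cmax,ss·f ≈ 29.714 × 0.125 ≈ 3.714 μg/mL.

3.7 μg/mL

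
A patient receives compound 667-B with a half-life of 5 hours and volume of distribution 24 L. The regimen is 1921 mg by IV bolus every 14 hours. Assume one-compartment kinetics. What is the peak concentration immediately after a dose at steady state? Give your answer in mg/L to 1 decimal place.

τ/t½ = 14/5 ≈ 2.8, so fraction remaining f = (1/2)^(14/5) ≈ 0.1436.
Accumulation ratio R = 1/(1 − f) ≈ 1/0.8564 ≈ 1.1677.
Each bolus raises the concentration by D/Vd = 1921/24 ≈ 80.042 mg/L.
Steady-state peak Cmax,ss = C₀·R ≈ 80.042 × 1.1677 ≈ 93.465 mg/L.

93.5 mg/L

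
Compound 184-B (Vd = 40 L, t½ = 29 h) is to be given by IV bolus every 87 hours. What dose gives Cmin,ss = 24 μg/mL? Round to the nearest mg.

τ/t½ = 87/29 ≈ 3, so f = (1/2)^(87/29) ≈ 0.125000.
Cmin,ss = (D/Vd)·f/(1−f), so D = Cmin,ss·Vd·(1−f)/f.
D = 24 × 40 × (1−f)/f ≈ 24 × 40 × 7.00000 ≈ 6720.00 mg.

6720 mg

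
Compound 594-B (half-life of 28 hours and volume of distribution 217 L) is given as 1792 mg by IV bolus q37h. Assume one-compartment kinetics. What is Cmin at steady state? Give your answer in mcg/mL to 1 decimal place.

Over one 37-h interval, 37/28 ≈ 1.3214 half-lives elapse, leaving f ≈ 0.4001 of each dose.
Accumulation ratio R = 1/(1 − f) ≈ 1/0.5999 ≈ 1.6669.
Single-dose peak C₀ = D/Vd = 1792/217 ≈ 8.258 mcg/mL.
Steady-state peak Cmax,ss = C₀·R ≈ 8.258 × 1.6669 ≈ 13.765 mcg/mL.
One interval later, Cmin,ss = Cmax,ss·e^(−kτ) ≈ 13.765 × 0.4001 ≈ 5.507 mcg/mL.

5.5 mcg/mL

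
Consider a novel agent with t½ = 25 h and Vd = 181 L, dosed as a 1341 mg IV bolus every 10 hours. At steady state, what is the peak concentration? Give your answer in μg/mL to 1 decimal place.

τ/t½ = 10/25 ≈ 0.4, so fraction remaining f = (1/2)^(10/25) ≈ 0.7579.
Accumulation ratio R = 1/(1 − f) ≈ 1/0.2421 ≈ 4.1305.
Each bolus raises the concentration by D/Vd = 1341/181 ≈ 7.409 μg/mL.
Steady-state peak Cmax,ss = C₀·R ≈ 7.409 × 4.1305 ≈ 30.603 μg/mL.

30.6 μg/mL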